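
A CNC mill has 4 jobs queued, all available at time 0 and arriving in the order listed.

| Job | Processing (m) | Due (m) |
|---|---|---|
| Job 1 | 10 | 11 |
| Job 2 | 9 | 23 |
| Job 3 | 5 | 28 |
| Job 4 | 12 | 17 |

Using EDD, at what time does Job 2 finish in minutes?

31

EDD (increasing due date): Job 1 Job 4 Job 2 Job 3.
Job 1: 0→10
Job 4: 10→22
Job 2: 22→31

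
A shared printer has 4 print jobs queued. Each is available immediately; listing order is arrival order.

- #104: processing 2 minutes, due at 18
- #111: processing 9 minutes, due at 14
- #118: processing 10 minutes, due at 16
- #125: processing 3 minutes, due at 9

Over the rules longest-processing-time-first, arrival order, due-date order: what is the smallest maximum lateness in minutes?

6

LPT (decreasing processing time): #118 #111 #125 #104.
#118: 0→10, due 16, lateness -6
#111: 10→19, due 14, lateness 5
#125: 19→22, due 9, lateness 13
#104: 22→24, due 18, lateness 6
Maximum = 13.
FIFO (arrival order): #104 #111 #118 #125.
#104: 0→2, due 18, lateness -16
#111: 2→11, due 14, lateness -3
#118: 11→21, due 16, lateness 5
#125: 21→24, due 9, lateness 15
Maximum = 15.
EDD (increasing due date): #125 #111 #118 #104.
#125: 0→3, due 9, lateness -6
#111: 3→12, due 14, lateness -2
#118: 12→22, due 16, lateness 6
#104: 22→24, due 18, lateness 6
Maximum = 6.
LPT 13, FIFO 15, EDD 6 → minimum 6.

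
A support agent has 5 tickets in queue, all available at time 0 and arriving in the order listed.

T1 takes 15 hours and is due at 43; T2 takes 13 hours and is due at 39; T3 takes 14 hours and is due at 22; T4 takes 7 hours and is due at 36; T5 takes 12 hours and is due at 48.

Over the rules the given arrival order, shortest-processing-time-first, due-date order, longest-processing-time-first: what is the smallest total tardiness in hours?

19

FIFO (arrival order): T1 T2 T3 T4 T5.
T1: 0→15, due 43, tardiness 0
T2: 15→28, due 39, tardiness 0
T3: 28→42, due 22, tardiness 20
T4: 42→49, due 36, tardiness 13
T5: 49→61, due 48, tardiness 13
Sum = 0+0+20+13+13 = 46.
SPT (increasing processing time): T4 T5 T2 T3 T1.
T4: 0→7, due 36, tardiness 0
T5: 7→19, due 48, tardiness 0
T2: 19→32, due 39, tardiness 0
T3: 32→46, due 22, tardiness 24
T1: 46→61, due 43, tardiness 18
Sum = 0+0+0+24+18 = 42.
EDD (increasing due date): T3 T4 T2 T1 T5.
T3: 0→14, due 22, tardiness 0
T4: 14→21, due 36, tardiness 0
T2: 21→34, due 39, tardiness 0
T1: 34→49, due 43, tardiness 6
T5: 49→61, due 48, tardiness 13
Sum = 0+0+0+6+13 = 19.
LPT (decreasing processing time): T1 T3 T2 T5 T4.
T1: 0→15, due 43, tardiness 0
T3: 15→29, due 22, tardiness 7
T2: 29→42, due 39, tardiness 3
T5: 42→54, due 48, tardiness 6
T4: 54→61, due 36, tardiness 25
Sum = 0+7+3+6+25 = 41.
FIFO 46, SPT 42, EDD 19, LPT 41 → minimum 19.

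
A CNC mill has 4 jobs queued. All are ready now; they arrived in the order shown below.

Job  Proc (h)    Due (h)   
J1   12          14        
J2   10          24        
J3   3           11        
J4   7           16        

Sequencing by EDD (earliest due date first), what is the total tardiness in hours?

15

EDD (increasing due date): J3 J1 J4 J2.
J3: 0→3, due 11, tardiness 0
J1: 3→15, due 14, tardiness 1
J4: 15→22, due 16, tardiness 6
J2: 22→32, due 24, tardiness 8
Sum = 0+1+6+8 = 15.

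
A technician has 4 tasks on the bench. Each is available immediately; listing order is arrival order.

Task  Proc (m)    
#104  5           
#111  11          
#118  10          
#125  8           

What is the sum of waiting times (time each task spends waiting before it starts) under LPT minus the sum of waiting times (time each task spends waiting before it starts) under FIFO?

LPT (decreasing processing time): #111 #118 #125 #104.
#111: waits 0, runs 0→11
#118: waits 11, runs 11→21
#125: waits 21, runs 21→29
#104: waits 29, runs 29→34
Sum = 0+11+21+29 = 61.
FIFO (arrival order): #104 #111 #118 #125.
#104: waits 0, runs 0→5
#111: waits 5, runs 5→16
#118: waits 16, runs 16→26
#125: waits 26, runs 26→34
Sum = 0+5+16+26 = 47.
Difference = 61 − 47 = 14.

14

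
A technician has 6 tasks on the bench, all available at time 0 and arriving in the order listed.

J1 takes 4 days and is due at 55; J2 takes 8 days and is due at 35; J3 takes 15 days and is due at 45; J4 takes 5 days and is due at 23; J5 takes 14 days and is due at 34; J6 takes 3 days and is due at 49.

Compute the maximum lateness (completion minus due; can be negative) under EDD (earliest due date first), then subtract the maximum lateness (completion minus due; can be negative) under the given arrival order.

EDD (increasing due date): J4 J5 J2 J3 J6 J1.
J4: 0→5, due 23, lateness -18
J5: 5→19, due 34, lateness -15
J2: 19→27, due 35, lateness -8
J3: 27→42, due 45, lateness -3
J6: 42→45, due 49, lateness -4
J1: 45→49, due 55, lateness -6
Maximum = -3.
FIFO (arrival order): J1 J2 J3 J4 J5 J6.
J1: 0→4, due 55, lateness -51
J2: 4→12, due 35, lateness -23
J3: 12→27, due 45, lateness -18
J4: 27→32, due 23, lateness 9
J5: 32→46, due 34, lateness 12
J6: 46→49, due 49, lateness 0
Maximum = 12.
Difference = -3 − 12 = -15.

-15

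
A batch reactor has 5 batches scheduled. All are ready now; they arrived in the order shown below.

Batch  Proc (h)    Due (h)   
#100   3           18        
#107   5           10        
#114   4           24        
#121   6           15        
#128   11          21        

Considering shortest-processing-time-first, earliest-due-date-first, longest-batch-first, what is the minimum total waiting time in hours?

SPT (increasing processing time): #100 #114 #107 #121 #128.
#100: waits 0, runs 0→3
#114: waits 3, runs 3→7
#107: waits 7, runs 7→12
#121: waits 12, runs 12→18
#128: waits 18, runs 18→29
Sum = 0+3+7+12+18 = 40.
EDD (increasing due date): #107 #121 #100 #128 #114.
#107: waits 0, runs 0→5
#121: waits 5, runs 5→11
#100: waits 11, runs 11→14
#128: waits 14, runs 14→25
#114: waits 25, runs 25→29
Sum = 0+5+11+14+25 = 55.
LPT (decreasing processing time): #128 #121 #107 #114 #100.
#128: waits 0, runs 0→11
#121: waits 11, runs 11→17
#107: waits 17, runs 17→22
#114: waits 22, runs 22→26
#100: waits 26, runs 26→29
Sum = 0+11+17+22+26 = 76.
SPT 40, EDD 55, LPT 76 → minimum 40.

40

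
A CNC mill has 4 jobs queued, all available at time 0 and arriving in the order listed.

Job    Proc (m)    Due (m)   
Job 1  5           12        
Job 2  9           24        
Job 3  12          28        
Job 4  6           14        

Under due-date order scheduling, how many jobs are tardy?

EDD (increasing due date): Job 1 Job 4 Job 2 Job 3.
Job 1: 0→5, due 12, tardiness 0
Job 4: 5→11, due 14, tardiness 0
Job 2: 11→20, due 24, tardiness 0
Job 3: 20→32, due 28, tardiness 4
Late jobs: 1.

1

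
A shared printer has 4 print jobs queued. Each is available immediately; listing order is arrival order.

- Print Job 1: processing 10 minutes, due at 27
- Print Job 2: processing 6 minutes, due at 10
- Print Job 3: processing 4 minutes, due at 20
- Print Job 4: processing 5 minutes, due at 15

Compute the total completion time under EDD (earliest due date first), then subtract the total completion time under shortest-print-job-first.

4

EDD (increasing due date): Print Job 2 Print Job 4 Print Job 3 Print Job 1.
Print Job 2: 0→6
Print Job 4: 6→11
Print Job 3: 11→15
Print Job 1: 15→25
Sum = 6+11+15+25 = 57.
SPT (increasing processing time): Print Job 3 Print Job 4 Print Job 2 Print Job 1.
Print Job 3: 0→4
Print Job 4: 4→9
Print Job 2: 9→15
Print Job 1: 15→25
Sum = 4+9+15+25 = 53.
Difference = 57 − 53 = 4.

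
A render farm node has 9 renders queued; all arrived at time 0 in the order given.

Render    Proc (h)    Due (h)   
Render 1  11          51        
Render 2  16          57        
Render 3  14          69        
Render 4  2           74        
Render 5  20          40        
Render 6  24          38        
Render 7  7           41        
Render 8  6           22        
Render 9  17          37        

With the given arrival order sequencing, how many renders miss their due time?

FIFO (arrival order): Render 1 Render 2 Render 3 Render 4 Render 5 Render 6 Render 7 Render 8 Render 9.
Render 1: 0→11, due 51, tardiness 0
Render 2: 11→27, due 57, tardiness 0
Render 3: 27→41, due 69, tardiness 0
Render 4: 41→43, due 74, tardiness 0
Render 5: 43→63, due 40, tardiness 23
Render 6: 63→87, due 38, tardiness 49
Render 7: 87→94, due 41, tardiness 53
Render 8: 94→100, due 22, tardiness 78
Render 9: 100→117, due 37, tardiness 80
Late renders: 5.

5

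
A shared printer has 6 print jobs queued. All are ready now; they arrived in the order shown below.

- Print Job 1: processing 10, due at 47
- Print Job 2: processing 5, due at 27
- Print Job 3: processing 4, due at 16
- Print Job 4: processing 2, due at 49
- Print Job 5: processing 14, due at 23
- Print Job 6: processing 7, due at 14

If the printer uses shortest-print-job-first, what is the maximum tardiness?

SPT (increasing processing time): Print Job 4 Print Job 3 Print Job 2 Print Job 6 Print Job 1 Print Job 5.
Print Job 4: 0→2, due 49, tardiness 0
Print Job 3: 2→6, due 16, tardiness 0
Print Job 2: 6→11, due 27, tardiness 0
Print Job 6: 11→18, due 14, tardiness 4
Print Job 1: 18→28, due 47, tardiness 0
Print Job 5: 28→42, due 23, tardiness 19
Maximum = 19.

19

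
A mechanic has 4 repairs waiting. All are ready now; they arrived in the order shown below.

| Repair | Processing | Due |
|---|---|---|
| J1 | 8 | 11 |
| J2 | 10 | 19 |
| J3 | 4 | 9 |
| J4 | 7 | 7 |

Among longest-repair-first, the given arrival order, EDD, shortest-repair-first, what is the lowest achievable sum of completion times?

LPT (decreasing processing time): J2 J1 J4 J3.
J2: 0→10
J1: 10→18
J4: 18→25
J3: 25→29
Sum = 10+18+25+29 = 82.
FIFO (arrival order): J1 J2 J3 J4.
J1: 0→8
J2: 8→18
J3: 18→22
J4: 22→29
Sum = 8+18+22+29 = 77.
EDD (increasing due date): J4 J3 J1 J2.
J4: 0→7
J3: 7→11
J1: 11→19
J2: 19→29
Sum = 7+11+19+29 = 66.
SPT (increasing processing time): J3 J4 J1 J2.
J3: 0→4
J4: 4→11
J1: 11→19
J2: 19→29
Sum = 4+11+19+29 = 63.
LPT 82, FIFO 77, EDD 66, SPT 63 → minimum 63.

63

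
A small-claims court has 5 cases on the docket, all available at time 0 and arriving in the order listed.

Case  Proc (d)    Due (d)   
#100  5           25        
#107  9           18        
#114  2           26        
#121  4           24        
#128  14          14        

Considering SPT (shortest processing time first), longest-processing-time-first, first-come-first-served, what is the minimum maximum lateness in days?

SPT (increasing processing time): #114 #121 #100 #107 #128.
#114: 0→2, due 26, lateness -24
#121: 2→6, due 24, lateness -18
#100: 6→11, due 25, lateness -14
#107: 11→20, due 18, lateness 2
#128: 20→34, due 14, lateness 20
Maximum = 20.
LPT (decreasing processing time): #128 #107 #100 #121 #114.
#128: 0→14, due 14, lateness 0
#107: 14→23, due 18, lateness 5
#100: 23→28, due 25, lateness 3
#121: 28→32, due 24, lateness 8
#114: 32→34, due 26, lateness 8
Maximum = 8.
FIFO (arrival order): #100 #107 #114 #121 #128.
#100: 0→5, due 25, lateness -20
#107: 5→14, due 18, lateness -4
#114: 14→16, due 26, lateness -10
#121: 16→20, due 24, lateness -4
#128: 20→34, due 14, lateness 20
Maximum = 20.
SPT 20, LPT 8, FIFO 20 → minimum 8.

8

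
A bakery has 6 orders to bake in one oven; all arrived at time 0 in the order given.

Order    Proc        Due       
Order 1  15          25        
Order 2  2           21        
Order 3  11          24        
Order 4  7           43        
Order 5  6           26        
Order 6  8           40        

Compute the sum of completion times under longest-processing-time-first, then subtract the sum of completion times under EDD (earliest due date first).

LPT (decreasing processing time): Order 1 Order 3 Order 6 Order 4 Order 5 Order 2.
Order 1: 0→15
Order 3: 15→26
Order 6: 26→34
Order 4: 34→41
Order 5: 41→47
Order 2: 47→49
Sum = 15+26+34+41+47+49 = 212.
EDD (increasing due date): Order 2 Order 3 Order 1 Order 5 Order 6 Order 4.
Order 2: 0→2
Order 3: 2→13
Order 1: 13→28
Order 5: 28→34
Order 6: 34→42
Order 4: 42→49
Sum = 2+13+28+34+42+49 = 168.
Difference = 212 − 168 = 44.

44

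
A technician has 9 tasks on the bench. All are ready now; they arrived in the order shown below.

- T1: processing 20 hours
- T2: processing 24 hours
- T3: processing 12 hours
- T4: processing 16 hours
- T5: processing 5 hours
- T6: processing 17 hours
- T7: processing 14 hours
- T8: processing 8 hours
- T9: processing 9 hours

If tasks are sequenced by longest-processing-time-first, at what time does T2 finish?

LPT (decreasing processing time): T2 T1 T6 T4 T7 T3 T9 T8 T5.
T2: 0→24

24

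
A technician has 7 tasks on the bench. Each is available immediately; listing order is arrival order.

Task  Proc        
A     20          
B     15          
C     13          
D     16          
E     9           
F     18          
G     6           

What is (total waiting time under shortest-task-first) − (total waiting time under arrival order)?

SPT (increasing processing time): G E C B D F A.
G: waits 0, runs 0→6
E: waits 6, runs 6→15
C: waits 15, runs 15→28
B: waits 28, runs 28→43
D: waits 43, runs 43→59
F: waits 59, runs 59→77
A: waits 77, runs 77→97
Sum = 0+6+15+28+43+59+77 = 228.
FIFO (arrival order): A B C D E F G.
A: waits 0, runs 0→20
B: waits 20, runs 20→35
C: waits 35, runs 35→48
D: waits 48, runs 48→64
E: waits 64, runs 64→73
F: waits 73, runs 73→91
G: waits 91, runs 91→97
Sum = 0+20+35+48+64+73+91 = 331.
Difference = 228 − 331 = -103.

-103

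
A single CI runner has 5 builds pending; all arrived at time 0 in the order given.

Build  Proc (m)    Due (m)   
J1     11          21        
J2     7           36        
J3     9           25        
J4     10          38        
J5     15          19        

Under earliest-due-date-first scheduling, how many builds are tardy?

EDD (increasing due date): J5 J1 J3 J2 J4.
J5: 0→15, due 19, tardiness 0
J1: 15→26, due 21, tardiness 5
J3: 26→35, due 25, tardiness 10
J2: 35→42, due 36, tardiness 6
J4: 42→52, due 38, tardiness 14
Late builds: 4.

4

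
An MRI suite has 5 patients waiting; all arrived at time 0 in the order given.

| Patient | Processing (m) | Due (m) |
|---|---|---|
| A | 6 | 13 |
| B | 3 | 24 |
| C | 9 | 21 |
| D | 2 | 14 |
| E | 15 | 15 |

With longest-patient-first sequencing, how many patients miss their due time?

LPT (decreasing processing time): E C A B D.
E: 0→15, due 15, tardiness 0
C: 15→24, due 21, tardiness 3
A: 24→30, due 13, tardiness 17
B: 30→33, due 24, tardiness 9
D: 33→35, due 14, tardiness 21
Late patients: 4.

4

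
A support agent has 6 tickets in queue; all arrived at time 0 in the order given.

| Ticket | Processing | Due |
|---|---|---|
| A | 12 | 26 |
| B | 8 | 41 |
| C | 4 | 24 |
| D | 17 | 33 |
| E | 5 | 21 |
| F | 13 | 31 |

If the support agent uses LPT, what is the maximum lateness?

LPT (decreasing processing time): D F A B E C.
D: 0→17, due 33, lateness -16
F: 17→30, due 31, lateness -1
A: 30→42, due 26, lateness 16
B: 42→50, due 41, lateness 9
E: 50→55, due 21, lateness 34
C: 55→59, due 24, lateness 35
Maximum = 35.

35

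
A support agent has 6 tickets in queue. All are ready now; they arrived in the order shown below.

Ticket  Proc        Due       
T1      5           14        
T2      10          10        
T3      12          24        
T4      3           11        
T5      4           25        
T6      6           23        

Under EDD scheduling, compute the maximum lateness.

15

EDD (increasing due date): T2 T4 T1 T6 T3 T5.
T2: 0→10, due 10, lateness 0
T4: 10→13, due 11, lateness 2
T1: 13→18, due 14, lateness 4
T6: 18→24, due 23, lateness 1
T3: 24→36, due 24, lateness 12
T5: 36→40, due 25, lateness 15
Maximum = 15.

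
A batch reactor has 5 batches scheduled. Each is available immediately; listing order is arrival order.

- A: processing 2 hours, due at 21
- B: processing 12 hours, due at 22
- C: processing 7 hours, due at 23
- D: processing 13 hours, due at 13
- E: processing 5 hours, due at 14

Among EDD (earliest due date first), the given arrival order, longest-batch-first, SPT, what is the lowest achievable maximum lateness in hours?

EDD (increasing due date): D E A B C.
D: 0→13, due 13, lateness 0
E: 13→18, due 14, lateness 4
A: 18→20, due 21, lateness -1
B: 20→32, due 22, lateness 10
C: 32→39, due 23, lateness 16
Maximum = 16.
FIFO (arrival order): A B C D E.
A: 0→2, due 21, lateness -19
B: 2→14, due 22, lateness -8
C: 14→21, due 23, lateness -2
D: 21→34, due 13, lateness 21
E: 34→39, due 14, lateness 25
Maximum = 25.
LPT (decreasing processing time): D B C E A.
D: 0→13, due 13, lateness 0
B: 13→25, due 22, lateness 3
C: 25→32, due 23, lateness 9
E: 32→37, due 14, lateness 23
A: 37→39, due 21, lateness 18
Maximum = 23.
SPT (increasing processing time): A E C B D.
A: 0→2, due 21, lateness -19
E: 2→7, due 14, lateness -7
C: 7→14, due 23, lateness -9
B: 14→26, due 22, lateness 4
D: 26→39, due 13, lateness 26
Maximum = 26.
EDD 16, FIFO 25, LPT 23, SPT 26 → minimum 16.

16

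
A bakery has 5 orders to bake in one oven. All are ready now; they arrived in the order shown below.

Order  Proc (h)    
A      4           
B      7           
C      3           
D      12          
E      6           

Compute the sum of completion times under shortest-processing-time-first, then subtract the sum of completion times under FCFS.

-12

SPT (increasing processing time): C A E B D.
C: 0→3
A: 3→7
E: 7→13
B: 13→20
D: 20→32
Sum = 3+7+13+20+32 = 75.
FIFO (arrival order): A B C D E.
A: 0→4
B: 4→11
C: 11→14
D: 14→26
E: 26→32
Sum = 4+11+14+26+32 = 87.
Difference = 75 − 87 = -12.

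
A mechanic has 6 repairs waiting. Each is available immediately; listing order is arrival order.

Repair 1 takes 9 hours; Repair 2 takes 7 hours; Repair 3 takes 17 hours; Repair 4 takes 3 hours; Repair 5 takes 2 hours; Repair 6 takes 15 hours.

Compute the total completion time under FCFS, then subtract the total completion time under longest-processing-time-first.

FIFO (arrival order): Repair 1 Repair 2 Repair 3 Repair 4 Repair 5 Repair 6.
Repair 1: 0→9
Repair 2: 9→16
Repair 3: 16→33
Repair 4: 33→36
Repair 5: 36→38
Repair 6: 38→53
Sum = 9+16+33+36+38+53 = 185.
LPT (decreasing processing time): Repair 3 Repair 6 Repair 1 Repair 2 Repair 4 Repair 5.
Repair 3: 0→17
Repair 6: 17→32
Repair 1: 32→41
Repair 2: 41→48
Repair 4: 48→51
Repair 5: 51→53
Sum = 17+32+41+48+51+53 = 242.
Difference = 185 − 242 = -57.

-57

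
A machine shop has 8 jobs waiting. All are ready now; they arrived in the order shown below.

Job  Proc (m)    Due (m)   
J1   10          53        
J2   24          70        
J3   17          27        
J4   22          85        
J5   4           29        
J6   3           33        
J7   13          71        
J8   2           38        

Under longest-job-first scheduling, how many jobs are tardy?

6

LPT (decreasing processing time): J2 J4 J3 J7 J1 J5 J6 J8.
J2: 0→24, due 70, tardiness 0
J4: 24→46, due 85, tardiness 0
J3: 46→63, due 27, tardiness 36
J7: 63→76, due 71, tardiness 5
J1: 76→86, due 53, tardiness 33
J5: 86→90, due 29, tardiness 61
J6: 90→93, due 33, tardiness 60
J8: 93→95, due 38, tardiness 57
Late jobs: 6.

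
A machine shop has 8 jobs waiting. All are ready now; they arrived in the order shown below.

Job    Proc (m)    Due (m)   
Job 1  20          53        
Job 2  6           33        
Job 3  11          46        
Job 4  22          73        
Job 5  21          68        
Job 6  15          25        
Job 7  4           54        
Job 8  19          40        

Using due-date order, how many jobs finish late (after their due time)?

EDD (increasing due date): Job 6 Job 2 Job 8 Job 3 Job 1 Job 7 Job 5 Job 4.
Job 6: 0→15, due 25, tardiness 0
Job 2: 15→21, due 33, tardiness 0
Job 8: 21→40, due 40, tardiness 0
Job 3: 40→51, due 46, tardiness 5
Job 1: 51→71, due 53, tardiness 18
Job 7: 71→75, due 54, tardiness 21
Job 5: 75→96, due 68, tardiness 28
Job 4: 96→118, due 73, tardiness 45
Late jobs: 5.

5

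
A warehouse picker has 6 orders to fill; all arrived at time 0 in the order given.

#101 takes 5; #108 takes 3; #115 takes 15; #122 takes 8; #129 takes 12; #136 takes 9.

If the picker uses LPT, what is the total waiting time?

171

LPT (decreasing processing time): #115 #129 #136 #122 #101 #108.
#115: waits 0, runs 0→15
#129: waits 15, runs 15→27
#136: waits 27, runs 27→36
#122: waits 36, runs 36→44
#101: waits 44, runs 44→49
#108: waits 49, runs 49→52
Sum = 0+15+27+36+44+49 = 171.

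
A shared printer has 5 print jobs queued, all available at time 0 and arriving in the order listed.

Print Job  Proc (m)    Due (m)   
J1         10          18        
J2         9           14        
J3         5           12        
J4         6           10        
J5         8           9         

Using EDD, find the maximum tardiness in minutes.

20

EDD (increasing due date): J5 J4 J3 J2 J1.
J5: 0→8, due 9, tardiness 0
J4: 8→14, due 10, tardiness 4
J3: 14→19, due 12, tardiness 7
J2: 19→28, due 14, tardiness 14
J1: 28→38, due 18, tardiness 20
Maximum = 20.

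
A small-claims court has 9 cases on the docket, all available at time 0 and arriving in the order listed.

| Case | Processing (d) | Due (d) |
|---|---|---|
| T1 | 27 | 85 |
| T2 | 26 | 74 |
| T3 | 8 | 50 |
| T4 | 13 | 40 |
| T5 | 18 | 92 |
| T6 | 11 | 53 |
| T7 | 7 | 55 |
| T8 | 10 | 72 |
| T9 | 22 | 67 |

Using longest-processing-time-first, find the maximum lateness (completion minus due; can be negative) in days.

87

LPT (decreasing processing time): T1 T2 T9 T5 T4 T6 T8 T3 T7.
T1: 0→27, due 85, lateness -58
T2: 27→53, due 74, lateness -21
T9: 53→75, due 67, lateness 8
T5: 75→93, due 92, lateness 1
T4: 93→106, due 40, lateness 66
T6: 106→117, due 53, lateness 64
T8: 117→127, due 72, lateness 55
T3: 127→135, due 50, lateness 85
T7: 135→142, due 55, lateness 87
Maximum = 87.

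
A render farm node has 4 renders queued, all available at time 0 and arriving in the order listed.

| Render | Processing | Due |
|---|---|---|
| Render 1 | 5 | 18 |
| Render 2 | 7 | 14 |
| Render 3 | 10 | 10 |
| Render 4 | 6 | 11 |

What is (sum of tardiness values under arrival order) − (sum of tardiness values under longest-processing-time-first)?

4

FIFO (arrival order): Render 1 Render 2 Render 3 Render 4.
Render 1: 0→5, due 18, tardiness 0
Render 2: 5→12, due 14, tardiness 0
Render 3: 12→22, due 10, tardiness 12
Render 4: 22→28, due 11, tardiness 17
Sum = 0+0+12+17 = 29.
LPT (decreasing processing time): Render 3 Render 2 Render 4 Render 1.
Render 3: 0→10, due 10, tardiness 0
Render 2: 10→17, due 14, tardiness 3
Render 4: 17→23, due 11, tardiness 12
Render 1: 23→28, due 18, tardiness 10
Sum = 0+3+12+10 = 25.
Difference = 29 − 25 = 4.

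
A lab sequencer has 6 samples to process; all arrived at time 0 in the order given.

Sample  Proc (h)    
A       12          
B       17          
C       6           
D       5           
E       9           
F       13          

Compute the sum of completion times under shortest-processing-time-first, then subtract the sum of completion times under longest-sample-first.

SPT (increasing processing time): D C E A F B.
D: 0→5
C: 5→11
E: 11→20
A: 20→32
F: 32→45
B: 45→62
Sum = 5+11+20+32+45+62 = 175.
LPT (decreasing processing time): B F A E C D.
B: 0→17
F: 17→30
A: 30→42
E: 42→51
C: 51→57
D: 57→62
Sum = 17+30+42+51+57+62 = 259.
Difference = 175 − 259 = -84.

-84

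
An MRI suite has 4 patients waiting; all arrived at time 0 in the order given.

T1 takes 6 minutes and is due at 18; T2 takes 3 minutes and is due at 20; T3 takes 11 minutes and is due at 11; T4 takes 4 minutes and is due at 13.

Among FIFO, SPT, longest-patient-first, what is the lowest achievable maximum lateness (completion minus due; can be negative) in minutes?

FIFO (arrival order): T1 T2 T3 T4.
T1: 0→6, due 18, lateness -12
T2: 6→9, due 20, lateness -11
T3: 9→20, due 11, lateness 9
T4: 20→24, due 13, lateness 11
Maximum = 11.
SPT (increasing processing time): T2 T4 T1 T3.
T2: 0→3, due 20, lateness -17
T4: 3→7, due 13, lateness -6
T1: 7→13, due 18, lateness -5
T3: 13→24, due 11, lateness 13
Maximum = 13.
LPT (decreasing processing time): T3 T1 T4 T2.
T3: 0→11, due 11, lateness 0
T1: 11→17, due 18, lateness -1
T4: 17→21, due 13, lateness 8
T2: 21→24, due 20, lateness 4
Maximum = 8.
FIFO 11, SPT 13, LPT 8 → minimum 8.

8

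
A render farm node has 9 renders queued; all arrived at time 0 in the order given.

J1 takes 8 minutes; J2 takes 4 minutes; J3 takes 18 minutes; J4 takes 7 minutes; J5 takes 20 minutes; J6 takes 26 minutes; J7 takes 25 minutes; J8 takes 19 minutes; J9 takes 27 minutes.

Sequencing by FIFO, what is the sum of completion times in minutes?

616

FIFO (arrival order): J1 J2 J3 J4 J5 J6 J7 J8 J9.
J1: 0→8
J2: 8→12
J3: 12→30
J4: 30→37
J5: 37→57
J6: 57→83
J7: 83→108
J8: 108→127
J9: 127→154
Sum = 8+12+30+37+57+83+108+127+154 = 616.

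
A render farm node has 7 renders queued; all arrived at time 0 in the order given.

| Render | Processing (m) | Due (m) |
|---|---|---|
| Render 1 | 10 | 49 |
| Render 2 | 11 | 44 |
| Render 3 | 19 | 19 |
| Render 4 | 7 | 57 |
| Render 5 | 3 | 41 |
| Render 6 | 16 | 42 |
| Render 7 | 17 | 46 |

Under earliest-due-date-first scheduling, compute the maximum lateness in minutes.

27

EDD (increasing due date): Render 3 Render 5 Render 6 Render 2 Render 7 Render 1 Render 4.
Render 3: 0→19, due 19, lateness 0
Render 5: 19→22, due 41, lateness -19
Render 6: 22→38, due 42, lateness -4
Render 2: 38→49, due 44, lateness 5
Render 7: 49→66, due 46, lateness 20
Render 1: 66→76, due 49, lateness 27
Render 4: 76→83, due 57, lateness 26
Maximum = 27.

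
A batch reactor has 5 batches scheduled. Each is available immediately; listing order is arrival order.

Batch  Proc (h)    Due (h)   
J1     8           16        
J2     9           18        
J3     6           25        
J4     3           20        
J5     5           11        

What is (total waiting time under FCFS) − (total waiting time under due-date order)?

FIFO (arrival order): J1 J2 J3 J4 J5.
J1: waits 0, runs 0→8
J2: waits 8, runs 8→17
J3: waits 17, runs 17→23
J4: waits 23, runs 23→26
J5: waits 26, runs 26→31
Sum = 0+8+17+23+26 = 74.
EDD (increasing due date): J5 J1 J2 J4 J3.
J5: waits 0, runs 0→5
J1: waits 5, runs 5→13
J2: waits 13, runs 13→22
J4: waits 22, runs 22→25
J3: waits 25, runs 25→31
Sum = 0+5+13+22+25 = 65.
Difference = 74 − 65 = 9.

9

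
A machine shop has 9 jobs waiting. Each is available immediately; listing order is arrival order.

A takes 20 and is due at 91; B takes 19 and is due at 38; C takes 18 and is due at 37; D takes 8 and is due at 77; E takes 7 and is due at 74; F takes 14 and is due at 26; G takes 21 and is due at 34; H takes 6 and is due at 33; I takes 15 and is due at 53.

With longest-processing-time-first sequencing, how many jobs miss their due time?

LPT (decreasing processing time): G A B C I F D E H.
G: 0→21, due 34, tardiness 0
A: 21→41, due 91, tardiness 0
B: 41→60, due 38, tardiness 22
C: 60→78, due 37, tardiness 41
I: 78→93, due 53, tardiness 40
F: 93→107, due 26, tardiness 81
D: 107→115, due 77, tardiness 38
E: 115→122, due 74, tardiness 48
H: 122→128, due 33, tardiness 95
Late jobs: 7.

7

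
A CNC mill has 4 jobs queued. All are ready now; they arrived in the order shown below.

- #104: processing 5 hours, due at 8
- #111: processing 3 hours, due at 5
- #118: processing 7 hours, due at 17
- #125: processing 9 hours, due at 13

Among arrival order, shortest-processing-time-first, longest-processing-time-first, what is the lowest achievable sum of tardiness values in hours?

FIFO (arrival order): #104 #111 #118 #125.
#104: 0→5, due 8, tardiness 0
#111: 5→8, due 5, tardiness 3
#118: 8→15, due 17, tardiness 0
#125: 15→24, due 13, tardiness 11
Sum = 0+3+0+11 = 14.
SPT (increasing processing time): #111 #104 #118 #125.
#111: 0→3, due 5, tardiness 0
#104: 3→8, due 8, tardiness 0
#118: 8→15, due 17, tardiness 0
#125: 15→24, due 13, tardiness 11
Sum = 0+0+0+11 = 11.
LPT (decreasing processing time): #125 #118 #104 #111.
#125: 0→9, due 13, tardiness 0
#118: 9→16, due 17, tardiness 0
#104: 16→21, due 8, tardiness 13
#111: 21→24, due 5, tardiness 19
Sum = 0+0+13+19 = 32.
FIFO 14, SPT 11, LPT 32 → minimum 11.

11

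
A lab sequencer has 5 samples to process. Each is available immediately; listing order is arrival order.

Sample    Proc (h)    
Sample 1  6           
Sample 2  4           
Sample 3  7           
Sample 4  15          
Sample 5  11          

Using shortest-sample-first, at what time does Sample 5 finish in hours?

28

SPT (increasing processing time): Sample 2 Sample 1 Sample 3 Sample 5 Sample 4.
Sample 2: 0→4
Sample 1: 4→10
Sample 3: 10→17
Sample 5: 17→28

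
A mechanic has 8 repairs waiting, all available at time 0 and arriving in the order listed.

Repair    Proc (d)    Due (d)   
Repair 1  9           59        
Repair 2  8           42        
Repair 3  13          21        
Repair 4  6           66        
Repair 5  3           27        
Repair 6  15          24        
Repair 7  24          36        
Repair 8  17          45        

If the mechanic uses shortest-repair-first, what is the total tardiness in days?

SPT (increasing processing time): Repair 5 Repair 4 Repair 2 Repair 1 Repair 3 Repair 6 Repair 8 Repair 7.
Repair 5: 0→3, due 27, tardiness 0
Repair 4: 3→9, due 66, tardiness 0
Repair 2: 9→17, due 42, tardiness 0
Repair 1: 17→26, due 59, tardiness 0
Repair 3: 26→39, due 21, tardiness 18
Repair 6: 39→54, due 24, tardiness 30
Repair 8: 54→71, due 45, tardiness 26
Repair 7: 71→95, due 36, tardiness 59
Sum = 0+0+0+0+18+30+26+59 = 133.

133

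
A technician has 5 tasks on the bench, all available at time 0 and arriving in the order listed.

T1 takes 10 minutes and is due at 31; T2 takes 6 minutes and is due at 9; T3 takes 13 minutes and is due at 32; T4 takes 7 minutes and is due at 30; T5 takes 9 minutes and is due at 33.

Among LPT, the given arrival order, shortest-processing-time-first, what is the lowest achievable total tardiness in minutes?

LPT (decreasing processing time): T3 T1 T5 T4 T2.
T3: 0→13, due 32, tardiness 0
T1: 13→23, due 31, tardiness 0
T5: 23→32, due 33, tardiness 0
T4: 32→39, due 30, tardiness 9
T2: 39→45, due 9, tardiness 36
Sum = 0+0+0+9+36 = 45.
FIFO (arrival order): T1 T2 T3 T4 T5.
T1: 0→10, due 31, tardiness 0
T2: 10→16, due 9, tardiness 7
T3: 16→29, due 32, tardiness 0
T4: 29→36, due 30, tardiness 6
T5: 36→45, due 33, tardiness 12
Sum = 0+7+0+6+12 = 25.
SPT (increasing processing time): T2 T4 T5 T1 T3.
T2: 0→6, due 9, tardiness 0
T4: 6→13, due 30, tardiness 0
T5: 13→22, due 33, tardiness 0
T1: 22→32, due 31, tardiness 1
T3: 32→45, due 32, tardiness 13
Sum = 0+0+0+1+13 = 14.
LPT 45, FIFO 25, SPT 14 → minimum 14.

14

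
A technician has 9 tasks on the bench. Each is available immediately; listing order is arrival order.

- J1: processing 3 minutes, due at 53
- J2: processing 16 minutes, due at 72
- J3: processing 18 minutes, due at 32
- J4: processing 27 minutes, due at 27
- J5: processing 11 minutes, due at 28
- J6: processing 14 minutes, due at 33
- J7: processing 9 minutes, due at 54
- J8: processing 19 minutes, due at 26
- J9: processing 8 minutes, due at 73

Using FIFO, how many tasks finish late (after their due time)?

FIFO (arrival order): J1 J2 J3 J4 J5 J6 J7 J8 J9.
J1: 0→3, due 53, tardiness 0
J2: 3→19, due 72, tardiness 0
J3: 19→37, due 32, tardiness 5
J4: 37→64, due 27, tardiness 37
J5: 64→75, due 28, tardiness 47
J6: 75→89, due 33, tardiness 56
J7: 89→98, due 54, tardiness 44
J8: 98→117, due 26, tardiness 91
J9: 117→125, due 73, tardiness 52
Late tasks: 7.

7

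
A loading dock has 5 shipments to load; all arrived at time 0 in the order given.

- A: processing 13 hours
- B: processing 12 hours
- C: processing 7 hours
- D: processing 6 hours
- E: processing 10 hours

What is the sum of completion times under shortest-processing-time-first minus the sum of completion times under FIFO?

SPT (increasing processing time): D C E B A.
D: 0→6
C: 6→13
E: 13→23
B: 23→35
A: 35→48
Sum = 6+13+23+35+48 = 125.
FIFO (arrival order): A B C D E.
A: 0→13
B: 13→25
C: 25→32
D: 32→38
E: 38→48
Sum = 13+25+32+38+48 = 156.
Difference = 125 − 156 = -31.

-31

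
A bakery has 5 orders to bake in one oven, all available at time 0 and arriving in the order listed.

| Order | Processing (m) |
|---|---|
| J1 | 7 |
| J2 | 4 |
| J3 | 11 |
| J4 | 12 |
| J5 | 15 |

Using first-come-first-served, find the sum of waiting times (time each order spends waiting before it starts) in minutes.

FIFO (arrival order): J1 J2 J3 J4 J5.
J1: waits 0, runs 0→7
J2: waits 7, runs 7→11
J3: waits 11, runs 11→22
J4: waits 22, runs 22→34
J5: waits 34, runs 34→49
Sum = 0+7+11+22+34 = 74.

74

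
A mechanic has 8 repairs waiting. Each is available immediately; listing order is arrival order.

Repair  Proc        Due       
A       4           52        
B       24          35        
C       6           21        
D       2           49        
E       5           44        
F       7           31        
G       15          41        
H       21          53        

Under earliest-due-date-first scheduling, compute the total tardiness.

EDD (increasing due date): C F B G E D A H.
C: 0→6, due 21, tardiness 0
F: 6→13, due 31, tardiness 0
B: 13→37, due 35, tardiness 2
G: 37→52, due 41, tardiness 11
E: 52→57, due 44, tardiness 13
D: 57→59, due 49, tardiness 10
A: 59→63, due 52, tardiness 11
H: 63→84, due 53, tardiness 31
Sum = 0+0+2+11+13+10+11+31 = 78.

78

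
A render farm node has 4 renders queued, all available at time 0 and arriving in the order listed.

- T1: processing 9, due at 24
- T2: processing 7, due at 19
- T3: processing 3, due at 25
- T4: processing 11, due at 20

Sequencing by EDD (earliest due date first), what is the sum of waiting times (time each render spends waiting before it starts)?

52

EDD (increasing due date): T2 T4 T1 T3.
T2: waits 0, runs 0→7
T4: waits 7, runs 7→18
T1: waits 18, runs 18→27
T3: waits 27, runs 27→30
Sum = 0+7+18+27 = 52.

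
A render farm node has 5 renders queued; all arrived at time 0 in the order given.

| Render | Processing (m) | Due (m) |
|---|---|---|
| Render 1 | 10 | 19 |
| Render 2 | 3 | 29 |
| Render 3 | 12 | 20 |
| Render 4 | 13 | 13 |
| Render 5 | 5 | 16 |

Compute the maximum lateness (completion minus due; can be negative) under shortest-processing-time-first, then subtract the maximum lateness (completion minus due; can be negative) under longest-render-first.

SPT (increasing processing time): Render 2 Render 5 Render 1 Render 3 Render 4.
Render 2: 0→3, due 29, lateness -26
Render 5: 3→8, due 16, lateness -8
Render 1: 8→18, due 19, lateness -1
Render 3: 18→30, due 20, lateness 10
Render 4: 30→43, due 13, lateness 30
Maximum = 30.
LPT (decreasing processing time): Render 4 Render 3 Render 1 Render 5 Render 2.
Render 4: 0→13, due 13, lateness 0
Render 3: 13→25, due 20, lateness 5
Render 1: 25→35, due 19, lateness 16
Render 5: 35→40, due 16, lateness 24
Render 2: 40→43, due 29, lateness 14
Maximum = 24.
Difference = 30 − 24 = 6.

6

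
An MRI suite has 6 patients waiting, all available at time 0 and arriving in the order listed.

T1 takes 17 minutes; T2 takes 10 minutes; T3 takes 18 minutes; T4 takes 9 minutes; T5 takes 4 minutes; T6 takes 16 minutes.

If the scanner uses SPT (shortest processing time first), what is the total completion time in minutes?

SPT (increasing processing time): T5 T4 T2 T6 T1 T3.
T5: 0→4
T4: 4→13
T2: 13→23
T6: 23→39
T1: 39→56
T3: 56→74
Sum = 4+13+23+39+56+74 = 209.

209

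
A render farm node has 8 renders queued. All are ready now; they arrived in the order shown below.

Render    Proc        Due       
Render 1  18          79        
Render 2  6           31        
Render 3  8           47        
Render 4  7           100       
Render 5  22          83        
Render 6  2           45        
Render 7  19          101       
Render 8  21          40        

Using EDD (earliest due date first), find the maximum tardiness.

2

EDD (increasing due date): Render 2 Render 8 Render 6 Render 3 Render 1 Render 5 Render 4 Render 7.
Render 2: 0→6, due 31, tardiness 0
Render 8: 6→27, due 40, tardiness 0
Render 6: 27→29, due 45, tardiness 0
Render 3: 29→37, due 47, tardiness 0
Render 1: 37→55, due 79, tardiness 0
Render 5: 55→77, due 83, tardiness 0
Render 4: 77→84, due 100, tardiness 0
Render 7: 84→103, due 101, tardiness 2
Maximum = 2.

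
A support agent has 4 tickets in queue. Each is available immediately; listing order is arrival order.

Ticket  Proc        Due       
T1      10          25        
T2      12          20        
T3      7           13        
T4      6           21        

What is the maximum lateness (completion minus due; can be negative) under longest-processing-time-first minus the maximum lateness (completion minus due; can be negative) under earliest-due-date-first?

LPT (decreasing processing time): T2 T1 T3 T4.
T2: 0→12, due 20, lateness -8
T1: 12→22, due 25, lateness -3
T3: 22→29, due 13, lateness 16
T4: 29→35, due 21, lateness 14
Maximum = 16.
EDD (increasing due date): T3 T2 T4 T1.
T3: 0→7, due 13, lateness -6
T2: 7→19, due 20, lateness -1
T4: 19→25, due 21, lateness 4
T1: 25→35, due 25, lateness 10
Maximum = 10.
Difference = 16 − 10 = 6.

6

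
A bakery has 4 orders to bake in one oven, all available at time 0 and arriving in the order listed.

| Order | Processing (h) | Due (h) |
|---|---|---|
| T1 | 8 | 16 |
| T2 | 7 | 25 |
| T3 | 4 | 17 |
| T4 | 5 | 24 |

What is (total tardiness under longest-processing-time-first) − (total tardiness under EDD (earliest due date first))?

7

LPT (decreasing processing time): T1 T2 T4 T3.
T1: 0→8, due 16, tardiness 0
T2: 8→15, due 25, tardiness 0
T4: 15→20, due 24, tardiness 0
T3: 20→24, due 17, tardiness 7
Sum = 0+0+0+7 = 7.
EDD (increasing due date): T1 T3 T4 T2.
T1: 0→8, due 16, tardiness 0
T3: 8→12, due 17, tardiness 0
T4: 12→17, due 24, tardiness 0
T2: 17→24, due 25, tardiness 0
Sum = 0+0+0+0 = 0.
Difference = 7 − 0 = 7.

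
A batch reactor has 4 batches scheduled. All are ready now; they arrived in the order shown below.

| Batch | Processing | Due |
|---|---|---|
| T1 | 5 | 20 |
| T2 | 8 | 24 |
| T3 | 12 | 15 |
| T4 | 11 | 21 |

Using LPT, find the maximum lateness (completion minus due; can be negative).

16

LPT (decreasing processing time): T3 T4 T2 T1.
T3: 0→12, due 15, lateness -3
T4: 12→23, due 21, lateness 2
T2: 23→31, due 24, lateness 7
T1: 31→36, due 20, lateness 16
Maximum = 16.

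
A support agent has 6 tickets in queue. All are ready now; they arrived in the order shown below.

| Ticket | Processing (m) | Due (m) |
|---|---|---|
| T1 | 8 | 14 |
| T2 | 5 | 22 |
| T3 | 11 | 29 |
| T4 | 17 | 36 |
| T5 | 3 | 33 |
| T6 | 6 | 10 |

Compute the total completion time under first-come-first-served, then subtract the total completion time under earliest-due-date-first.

28

FIFO (arrival order): T1 T2 T3 T4 T5 T6.
T1: 0→8
T2: 8→13
T3: 13→24
T4: 24→41
T5: 41→44
T6: 44→50
Sum = 8+13+24+41+44+50 = 180.
EDD (increasing due date): T6 T1 T2 T3 T5 T4.
T6: 0→6
T1: 6→14
T2: 14→19
T3: 19→30
T5: 30→33
T4: 33→50
Sum = 6+14+19+30+33+50 = 152.
Difference = 180 − 152 = 28.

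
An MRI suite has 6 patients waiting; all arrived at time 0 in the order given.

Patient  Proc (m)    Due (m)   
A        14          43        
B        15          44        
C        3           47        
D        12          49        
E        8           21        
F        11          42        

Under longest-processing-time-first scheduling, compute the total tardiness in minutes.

65

LPT (decreasing processing time): B A D F E C.
B: 0→15, due 44, tardiness 0
A: 15→29, due 43, tardiness 0
D: 29→41, due 49, tardiness 0
F: 41→52, due 42, tardiness 10
E: 52→60, due 21, tardiness 39
C: 60→63, due 47, tardiness 16
Sum = 0+0+0+10+39+16 = 65.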